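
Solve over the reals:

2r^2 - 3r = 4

r = -0.8508 or r = 2.3508

Rearrange to standard form: 2r^2 - 3r - 4 = 0.
Discriminant: (-3)^2 - 4*2*(-4) = 41.
Quadratic formula: r = (3 +/- sqrt(41)) / 4.
So r = 3/4 + sqrt(41)/4 ~= 2.3508 or r = 3/4 - sqrt(41)/4 ~= -0.8508.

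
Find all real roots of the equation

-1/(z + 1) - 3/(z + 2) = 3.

Multiply both sides by (z + 1)(z + 2):
-(z + 2) - 3(z + 1) = 3(z + 1)(z + 2).
Expand and collect terms: 3z² + 13z + 11 = 0.
By the quadratic formula, z = (-13 ± √37) / 6, so z ≈ -1.1529 or z ≈ -3.1805.
Neither value makes a denominator zero (z ≠ -1, z ≠ -2), so both are valid.

z = -3.1805 or z = -1.1529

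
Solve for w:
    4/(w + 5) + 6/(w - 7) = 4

Multiply both sides by (w + 5)(w - 7):
4(w - 7) + 6(w + 5) = 4(w + 5)(w - 7).
Expand and collect terms: 4w² - 18w - 142 = 0.
By the quadratic formula, w = (18 ± √2596) / 8, so w ≈ 8.6189 or w ≈ -4.1189.
Neither value makes a denominator zero (w ≠ -5, w ≠ 7), so both are valid.

w = -4.1189 or w = 8.6189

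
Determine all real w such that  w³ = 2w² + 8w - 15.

Rearrange: w³ - 2w² - 8w + 15 = 0.
Possible rational roots are divisors of 15. Testing w = 3 gives 0, so (w - 3) is a factor.
Divide: w³ - 2w² - 8w + 15 = (w - 3)(w² + w - 5).
Apply the quadratic formula to w² + w - 5 = 0: w = (-1 ± √21)/2, i.e. w ≈ 1.7913 or w ≈ -2.7913.

w = -2.7913 or w = 1.7913 or w = 3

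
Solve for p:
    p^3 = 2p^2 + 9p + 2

Rearrange: p^3 - 2p^2 - 9p - 2 = 0.
Possible rational roots are divisors of -2. Testing p = -2 gives 0, so (p + 2) is a factor.
Divide: p^3 - 2p^2 - 9p - 2 = (p + 2)(p^2 - 4p - 1).
Apply the quadratic formula to p^2 - 4p - 1 = 0: p = (4 +/- sqrt(20))/2, i.e. p ~= 4.2361 or p ~= -0.2361.

p = -2 or p = -0.2361 or p = 4.2361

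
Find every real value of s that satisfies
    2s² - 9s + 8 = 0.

Discriminant: (-9)² − 4·2·8 = 17.
Quadratic formula: s = (9 ± √17) / 4.
So s = √(17)/4 + 9/4 ≈ 3.2808 or s = 9/4 - √(17)/4 ≈ 1.2192.

s = 1.2192 or s = 3.2808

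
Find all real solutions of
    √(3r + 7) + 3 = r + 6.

r = -2 or r = -1

Isolate the radical: √(3r + 7) = r + 3.
Square both sides: 3r + 7 = (r + 3)².
Expand and rearrange: r² + 3r + 2 = 0.
Solving gives r = -1 or r = -2.
Check each candidate in the original equation:
  r = -1: √(4) = 2, while r + 3 = 2 — valid.
  r = -2: √(1) = 1, while r + 3 = 1 — valid.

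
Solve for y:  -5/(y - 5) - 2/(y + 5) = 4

y = -5.5671 or y = 3.8171

Multiply both sides by (y - 5)(y + 5):
-5(y + 5) - 2(y - 5) = 4(y - 5)(y + 5).
Expand and collect terms: 4y² + 7y - 85 = 0.
By the quadratic formula, y = (-7 ± √1409) / 8, so y ≈ 3.8171 or y ≈ -5.5671.
Neither value makes a denominator zero (y ≠ 5, y ≠ -5), so both are valid.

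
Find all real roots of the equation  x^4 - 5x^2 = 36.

x = -3 or x = 3

Let u = x^2. The equation becomes u^2 - 5u - 36 = 0.
Factor: (u - 9)(u + 4) = 0, so u = 9 or u = -4.
x^2 = 9 gives x = +/-3.
x^2 = -4 < 0 has no real solution.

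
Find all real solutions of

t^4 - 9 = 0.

Let u = t^2. The equation becomes u^2 - 9 = 0.
Factor: (u + 3)(u - 3) = 0, so u = -3 or u = 3.
t^2 = -3 < 0 has no real solution.
t^2 = 3 gives t = +/-sqrt(3) ~= +/-1.7321.

t = -1.7321 or t = 1.7321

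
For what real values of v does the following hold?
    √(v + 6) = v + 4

Square both sides: v + 6 = (v + 4)².
Expand and rearrange: v² + 7v + 10 = 0.
Solving gives v = -2 or v = -5.
Check each candidate in the original equation:
  v = -2: √(4) = 2, while v + 4 = 2 — valid.
  v = -5: √(1) = 1, while v + 4 = -1 — extraneous.

v = -2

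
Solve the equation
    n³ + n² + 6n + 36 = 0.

n = -3

Possible rational roots are divisors of 36. Testing n = -3 gives 0, so (n + 3) is a factor.
Divide: n³ + n² + 6n + 36 = (n + 3)(n² - 2n + 12).
The quadratic n² - 2n + 12 has discriminant -44 < 0, so no further real roots.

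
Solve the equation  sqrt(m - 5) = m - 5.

Square both sides: m - 5 = (m - 5)^2.
Expand and rearrange: m^2 - 11m + 30 = 0.
Solving gives m = 6 or m = 5.
Check each candidate in the original equation:
  m = 6: sqrt(1) = 1, while m - 5 = 1 — valid.
  m = 5: sqrt(0) = 0, while m - 5 = 0 — valid.

m = 5 or m = 6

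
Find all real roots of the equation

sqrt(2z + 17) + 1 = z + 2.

z = 4

Isolate the radical: sqrt(2z + 17) = z + 1.
Square both sides: 2z + 17 = (z + 1)^2.
Expand and rearrange: z^2 - 16 = 0.
Solving gives z = 4 or z = -4.
Check each candidate in the original equation:
  z = 4: sqrt(25) = 5, while z + 1 = 5 — valid.
  z = -4: sqrt(9) = 3, while z + 1 = -3 — extraneous.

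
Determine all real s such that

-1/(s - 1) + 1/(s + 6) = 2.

s = -5.458 or s = 0.458

Multiply both sides by (s - 1)(s + 6):
-(s + 6) + (s - 1) = 2(s - 1)(s + 6).
Expand and collect terms: 2s² + 10s - 5 = 0.
By the quadratic formula, s = (-10 ± √140) / 4, so s ≈ 0.458 or s ≈ -5.458.
Neither value makes a denominator zero (s ≠ 1, s ≠ -6), so both are valid.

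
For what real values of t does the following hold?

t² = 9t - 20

Bring every term to one side: t² - 9t + 20 = 0.
Factor: (t - 4)(t - 5) = 0.
So t = 4 or t = 5.

t = 4 or t = 5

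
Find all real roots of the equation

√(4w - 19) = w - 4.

w = 5 or w = 7

Square both sides: 4w - 19 = (w - 4)².
Expand and rearrange: w² - 12w + 35 = 0.
Solving gives w = 7 or w = 5.
Check each candidate in the original equation:
  w = 7: √(9) = 3, while w - 4 = 3 — valid.
  w = 5: √(1) = 1, while w - 4 = 1 — valid.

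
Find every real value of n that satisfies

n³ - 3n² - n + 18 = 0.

Possible rational roots are divisors of 18. Testing n = -2 gives 0, so (n + 2) is a factor.
Divide: n³ - 3n² - n + 18 = (n + 2)(n² - 5n + 9).
The quadratic n² - 5n + 9 has discriminant -11 < 0, so no further real roots.

n = -2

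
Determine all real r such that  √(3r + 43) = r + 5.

r = 2

Square both sides: 3r + 43 = (r + 5)².
Expand and rearrange: r² + 7r - 18 = 0.
Solving gives r = 2 or r = -9.
Check each candidate in the original equation:
  r = 2: √(49) = 7, while r + 5 = 7 — valid.
  r = -9: √(16) = 4, while r + 5 = -4 — extraneous.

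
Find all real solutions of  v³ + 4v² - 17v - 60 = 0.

Possible rational roots are divisors of -60. Testing v = -5 gives 0, so (v + 5) is a factor.
Divide: v³ + 4v² - 17v - 60 = (v + 5)(v² - v - 12).
Factor the quadratic: v = 4 or v = -3.

v = -5 or v = -3 or v = 4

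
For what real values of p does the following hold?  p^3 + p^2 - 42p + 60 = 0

Possible rational roots are divisors of 60. Testing p = 5 gives 0, so (p - 5) is a factor.
Divide: p^3 + p^2 - 42p + 60 = (p - 5)(p^2 + 6p - 12).
Apply the quadratic formula to p^2 + 6p - 12 = 0: p = (-6 +/- sqrt(84))/2, i.e. p ~= 1.5826 or p ~= -7.5826.

p = -7.5826 or p = 1.5826 or p = 5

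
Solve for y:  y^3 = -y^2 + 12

y = 2

Rearrange: y^3 + y^2 - 12 = 0.
Possible rational roots are divisors of -12. Testing y = 2 gives 0, so (y - 2) is a factor.
Divide: y^3 + y^2 - 12 = (y - 2)(y^2 + 3y + 6).
The quadratic y^2 + 3y + 6 has discriminant -15 < 0, so no further real roots.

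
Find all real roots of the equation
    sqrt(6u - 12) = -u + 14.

Square both sides: 6u - 12 = (-u + 14)^2.
Expand and rearrange: u^2 - 34u + 208 = 0.
Solving gives u = 26 or u = 8.
Check each candidate in the original equation:
  u = 26: sqrt(144) = 12, while -u + 14 = -12 — extraneous.
  u = 8: sqrt(36) = 6, while -u + 14 = 6 — valid.

u = 8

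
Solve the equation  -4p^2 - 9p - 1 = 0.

p = -2.1328 or p = -0.1172

Discriminant: (-9)^2 - 4*(-4)*(-1) = 65.
Quadratic formula: p = (9 +/- sqrt(65)) / (-8).
So p = -9/8 - sqrt(65)/8 ~= -2.1328 or p = -9/8 + sqrt(65)/8 ~= -0.1172.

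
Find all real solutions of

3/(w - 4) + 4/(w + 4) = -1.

Multiply both sides by (w - 4)(w + 4):
3(w + 4) + 4(w - 4) = -(w - 4)(w + 4).
Expand and collect terms: -w^2 - 7w + 20 = 0.
By the quadratic formula, w = (7 +/- sqrt(129)) / -2, so w ~= -9.1789 or w ~= 2.1789.
Neither value makes a denominator zero (w != 4, w != -4), so both are valid.

w = -9.1789 or w = 2.1789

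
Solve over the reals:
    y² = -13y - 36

y = -9 or y = -4

Bring every term to one side: y² + 13y + 36 = 0.
Factor: (y + 4)(y + 9) = 0.
So y = -4 or y = -9.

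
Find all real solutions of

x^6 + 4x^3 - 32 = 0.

Let u = x^3. The equation becomes u^2 + 4u - 32 = 0.
Factor: (u + 8)(u - 4) = 0, so u = -8 or u = 4.
x^3 = -8 gives x = -2.
x^3 = 4 gives x = (4)^(1/3) ~= 1.5874.

x = -2 or x = 1.5874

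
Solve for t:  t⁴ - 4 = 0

t = -1.4142 or t = 1.4142

Let u = t². The equation becomes u² - 4 = 0.
Factor: (u + 2)(u - 2) = 0, so u = -2 or u = 2.
t² = -2 < 0 has no real solution.
t² = 2 gives t = ±√(2) ≈ ±1.4142.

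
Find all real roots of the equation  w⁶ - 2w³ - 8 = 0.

Let u = w³. The equation becomes u² - 2u - 8 = 0.
Factor: (u - 4)(u + 2) = 0, so u = 4 or u = -2.
w³ = 4 gives w = ∛(4) ≈ 1.5874.
w³ = -2 gives w = -∛(2) ≈ -1.2599.

w = -1.2599 or w = 1.5874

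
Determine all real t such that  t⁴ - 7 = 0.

Let u = t². The equation becomes u² - 7 = 0.
By the quadratic formula, u = √(7) or u = -√(7).
t² = √(7) gives t = ±7^(1/4) ≈ ±1.6266.
t² = -√(7) < 0 has no real solution.

t = -1.6266 or t = 1.6266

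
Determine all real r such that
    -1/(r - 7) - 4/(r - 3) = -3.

r = 4.1919 or r = 7.4748

Multiply both sides by (r - 7)(r - 3):
-(r - 3) - 4(r - 7) = -3(r - 7)(r - 3).
Expand and collect terms: -3r² + 35r - 94 = 0.
By the quadratic formula, r = (-35 ± √97) / -6, so r ≈ 4.1919 or r ≈ 7.4748.
Neither value makes a denominator zero (r ≠ 7, r ≠ 3), so both are valid.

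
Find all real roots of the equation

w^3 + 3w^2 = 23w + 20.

Rearrange: w^3 + 3w^2 - 23w - 20 = 0.
Possible rational roots are divisors of -20. Testing w = 4 gives 0, so (w - 4) is a factor.
Divide: w^3 + 3w^2 - 23w - 20 = (w - 4)(w^2 + 7w + 5).
Apply the quadratic formula to w^2 + 7w + 5 = 0: w = (-7 +/- sqrt(29))/2, i.e. w ~= -0.8074 or w ~= -6.1926.

w = -6.1926 or w = -0.8074 or w = 4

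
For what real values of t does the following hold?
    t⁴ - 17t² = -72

t = -3 or t = -2.8284 or t = 2.8284 or t = 3

Let u = t². The equation becomes u² - 17u + 72 = 0.
Factor: (u - 9)(u - 8) = 0, so u = 9 or u = 8.
t² = 9 gives t = ±3.
t² = 8 gives t = ±2·√(2) ≈ ±2.8284.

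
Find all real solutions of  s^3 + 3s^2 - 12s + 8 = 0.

s = -5.4641 or s = 1 or s = 1.4641

Possible rational roots are divisors of 8. Testing s = 1 gives 0, so (s - 1) is a factor.
Divide: s^3 + 3s^2 - 12s + 8 = (s - 1)(s^2 + 4s - 8).
Apply the quadratic formula to s^2 + 4s - 8 = 0: s = (-4 +/- sqrt(48))/2, i.e. s ~= 1.4641 or s ~= -5.4641.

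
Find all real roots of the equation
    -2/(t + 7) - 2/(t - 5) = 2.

t = -8.0828 or t = 4.0828

Multiply both sides by (t + 7)(t - 5):
-2(t - 5) - 2(t + 7) = 2(t + 7)(t - 5).
Expand and collect terms: 2t² + 8t - 66 = 0.
By the quadratic formula, t = (-8 ± √592) / 4, so t ≈ 4.0828 or t ≈ -8.0828.
Neither value makes a denominator zero (t ≠ -7, t ≠ 5), so both are valid.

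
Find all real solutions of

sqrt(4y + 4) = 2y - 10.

Square both sides: 4y + 4 = (2y - 10)^2.
Expand and rearrange: 4y^2 - 44y + 96 = 0.
Solving gives y = 8 or y = 3.
Check each candidate in the original equation:
  y = 8: sqrt(36) = 6, while 2y - 10 = 6 — valid.
  y = 3: sqrt(16) = 4, while 2y - 10 = -4 — extraneous.

y = 8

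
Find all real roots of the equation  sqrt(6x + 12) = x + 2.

Square both sides: 6x + 12 = (x + 2)^2.
Expand and rearrange: x^2 - 2x - 8 = 0.
Solving gives x = 4 or x = -2.
Check each candidate in the original equation:
  x = 4: sqrt(36) = 6, while x + 2 = 6 — valid.
  x = -2: sqrt(0) = 0, while x + 2 = 0 — valid.

x = -2 or x = 4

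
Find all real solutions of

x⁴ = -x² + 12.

x = -1.7321 or x = 1.7321

Let u = x². The equation becomes u² + u - 12 = 0.
Factor: (u - 3)(u + 4) = 0, so u = 3 or u = -4.
x² = 3 gives x = ±√(3) ≈ ±1.7321.
x² = -4 < 0 has no real solution.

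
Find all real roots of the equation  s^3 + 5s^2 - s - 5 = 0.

Possible rational roots are divisors of -5. Testing s = -5 gives 0, so (s + 5) is a factor.
Divide: s^3 + 5s^2 - s - 5 = (s + 5)(s^2 - 1).
Factor the quadratic: s = 1 or s = -1.

s = -5 or s = -1 or s = 1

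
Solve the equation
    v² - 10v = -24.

v = 4 or v = 6

Bring every term to one side: v² - 10v + 24 = 0.
Factor: (v - 6)(v - 4) = 0.
So v = 6 or v = 4.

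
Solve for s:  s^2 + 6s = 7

Bring every term to one side: s^2 + 6s - 7 = 0.
Factor: (s + 7)(s - 1) = 0.
So s = -7 or s = 1.

s = -7 or s = 1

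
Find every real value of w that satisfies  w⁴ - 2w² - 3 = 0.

Let u = w². The equation becomes u² - 2u - 3 = 0.
Factor: (u + 1)(u - 3) = 0, so u = -1 or u = 3.
w² = -1 < 0 has no real solution.
w² = 3 gives w = ±√(3) ≈ ±1.7321.

w = -1.7321 or w = 1.7321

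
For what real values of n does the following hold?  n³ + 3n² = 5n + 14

Rearrange: n³ + 3n² - 5n - 14 = 0.
Possible rational roots are divisors of -14. Testing n = -2 gives 0, so (n + 2) is a factor.
Divide: n³ + 3n² - 5n - 14 = (n + 2)(n² + n - 7).
Apply the quadratic formula to n² + n - 7 = 0: n = (-1 ± √29)/2, i.e. n ≈ 2.1926 or n ≈ -3.1926.

n = -3.1926 or n = -2 or n = 2.1926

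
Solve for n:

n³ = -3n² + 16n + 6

n = -5.6458 or n = -0.3542 or n = 3

Rearrange: n³ + 3n² - 16n - 6 = 0.
Possible rational roots are divisors of -6. Testing n = 3 gives 0, so (n - 3) is a factor.
Divide: n³ + 3n² - 16n - 6 = (n - 3)(n² + 6n + 2).
Apply the quadratic formula to n² + 6n + 2 = 0: n = (-6 ± √28)/2, i.e. n ≈ -0.3542 or n ≈ -5.6458.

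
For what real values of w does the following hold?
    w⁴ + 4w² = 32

Let u = w². The equation becomes u² + 4u - 32 = 0.
Factor: (u - 4)(u + 8) = 0, so u = 4 or u = -8.
w² = 4 gives w = ±2.
w² = -8 < 0 has no real solution.

w = -2 or w = 2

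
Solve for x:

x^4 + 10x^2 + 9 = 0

Let u = x^2. The equation becomes u^2 + 10u + 9 = 0.
Factor: (u + 9)(u + 1) = 0, so u = -9 or u = -1.
x^2 = -9 < 0 has no real solution.
x^2 = -1 < 0 has no real solution.

No real solutions.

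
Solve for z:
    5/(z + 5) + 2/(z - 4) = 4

z = -3.8251 or z = 4.5751

Multiply both sides by (z + 5)(z - 4):
5(z - 4) + 2(z + 5) = 4(z + 5)(z - 4).
Expand and collect terms: 4z² - 3z - 70 = 0.
By the quadratic formula, z = (3 ± √1129) / 8, so z ≈ 4.5751 or z ≈ -3.8251.
Neither value makes a denominator zero (z ≠ -5, z ≠ 4), so both are valid.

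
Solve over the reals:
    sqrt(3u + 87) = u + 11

Square both sides: 3u + 87 = (u + 11)^2.
Expand and rearrange: u^2 + 19u + 34 = 0.
Solving gives u = -2 or u = -17.
Check each candidate in the original equation:
  u = -2: sqrt(81) = 9, while u + 11 = 9 — valid.
  u = -17: sqrt(36) = 6, while u + 11 = -6 — extraneous.

u = -2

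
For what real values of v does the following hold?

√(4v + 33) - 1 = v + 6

v = -2

Isolate the radical: √(4v + 33) = v + 7.
Square both sides: 4v + 33 = (v + 7)².
Expand and rearrange: v² + 10v + 16 = 0.
Solving gives v = -2 or v = -8.
Check each candidate in the original equation:
  v = -2: √(25) = 5, while v + 7 = 5 — valid.
  v = -8: √(1) = 1, while v + 7 = -1 — extraneous.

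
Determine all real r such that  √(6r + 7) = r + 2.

Square both sides: 6r + 7 = (r + 2)².
Expand and rearrange: r² - 2r - 3 = 0.
Solving gives r = 3 or r = -1.
Check each candidate in the original equation:
  r = 3: √(25) = 5, while r + 2 = 5 — valid.
  r = -1: √(1) = 1, while r + 2 = 1 — valid.

r = -1 or r = 3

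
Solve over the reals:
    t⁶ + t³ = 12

t = -1.5874 or t = 1.4422

Let u = t³. The equation becomes u² + u - 12 = 0.
Factor: (u + 4)(u - 3) = 0, so u = -4 or u = 3.
t³ = -4 gives t = -∛(4) ≈ -1.5874.
t³ = 3 gives t = ∛(3) ≈ 1.4422.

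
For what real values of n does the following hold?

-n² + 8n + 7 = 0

Discriminant: (8)² − 4·(-1)·7 = 92.
Quadratic formula: n = (-8 ± √92) / (-2).
So n = 4 - √(23) ≈ -0.7958 or n = 4 + √(23) ≈ 8.7958.

n = -0.7958 or n = 8.7958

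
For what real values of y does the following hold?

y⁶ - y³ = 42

Let u = y³. The equation becomes u² - u - 42 = 0.
Factor: (u + 6)(u - 7) = 0, so u = -6 or u = 7.
y³ = -6 gives y = -∛(6) ≈ -1.8171.
y³ = 7 gives y = ∛(7) ≈ 1.9129.

y = -1.8171 or y = 1.9129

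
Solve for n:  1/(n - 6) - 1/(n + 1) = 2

Multiply both sides by (n - 6)(n + 1):
(n + 1) - (n - 6) = 2(n - 6)(n + 1).
Expand and collect terms: 2n^2 - 10n - 19 = 0.
By the quadratic formula, n = (10 +/- sqrt(252)) / 4, so n ~= 6.4686 or n ~= -1.4686.
Neither value makes a denominator zero (n != 6, n != -1), so both are valid.

n = -1.4686 or n = 6.4686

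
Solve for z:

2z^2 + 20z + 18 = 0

z = -9 or z = -1

Factor: 2(z + 9)(z + 1) = 0.
So z = -9 or z = -1.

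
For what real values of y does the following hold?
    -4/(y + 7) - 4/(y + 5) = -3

y = -6.3333 or y = -3

Multiply both sides by (y + 7)(y + 5):
-4(y + 5) - 4(y + 7) = -3(y + 7)(y + 5).
Expand and collect terms: -3y^2 - 28y - 57 = 0.
Factor or apply the quadratic formula: y = -6.3333 or y = -3.
Neither value makes a denominator zero (y != -7, y != -5), so both are valid.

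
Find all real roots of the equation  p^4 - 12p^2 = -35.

Let u = p^2. The equation becomes u^2 - 12u + 35 = 0.
Factor: (u - 7)(u - 5) = 0, so u = 7 or u = 5.
p^2 = 7 gives p = +/-sqrt(7) ~= +/-2.6458.
p^2 = 5 gives p = +/-sqrt(5) ~= +/-2.2361.

p = -2.6458 or p = -2.2361 or p = 2.2361 or p = 2.6458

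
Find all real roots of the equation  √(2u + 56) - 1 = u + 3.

u = 4

Isolate the radical: √(2u + 56) = u + 4.
Square both sides: 2u + 56 = (u + 4)².
Expand and rearrange: u² + 6u - 40 = 0.
Solving gives u = 4 or u = -10.
Check each candidate in the original equation:
  u = 4: √(64) = 8, while u + 4 = 8 — valid.
  u = -10: √(36) = 6, while u + 4 = -6 — extraneous.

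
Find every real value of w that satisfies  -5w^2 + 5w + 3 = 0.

Discriminant: (5)^2 - 4*(-5)*3 = 85.
Quadratic formula: w = (-5 +/- sqrt(85)) / (-10).
So w = 1/2 - sqrt(85)/10 ~= -0.422 or w = 1/2 + sqrt(85)/10 ~= 1.422.

w = -0.422 or w = 1.422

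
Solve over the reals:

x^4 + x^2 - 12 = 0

x = -1.7321 or x = 1.7321

Let u = x^2. The equation becomes u^2 + u - 12 = 0.
Factor: (u - 3)(u + 4) = 0, so u = 3 or u = -4.
x^2 = 3 gives x = +/-sqrt(3) ~= +/-1.7321.
x^2 = -4 < 0 has no real solution.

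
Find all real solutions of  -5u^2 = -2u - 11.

u = -1.2967 or u = 1.6967

Rearrange to standard form: -5u^2 + 2u + 11 = 0.
Discriminant: (2)^2 - 4*(-5)*11 = 224.
Quadratic formula: u = (-2 +/- sqrt(224)) / (-10).
So u = 1/5 - 2*sqrt(14)/5 ~= -1.2967 or u = 1/5 + 2*sqrt(14)/5 ~= 1.6967.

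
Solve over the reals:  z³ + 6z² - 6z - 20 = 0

z = -6.4495 or z = -1.5505 or z = 2

Possible rational roots are divisors of -20. Testing z = 2 gives 0, so (z - 2) is a factor.
Divide: z³ + 6z² - 6z - 20 = (z - 2)(z² + 8z + 10).
Apply the quadratic formula to z² + 8z + 10 = 0: z = (-8 ± √24)/2, i.e. z ≈ -1.5505 or z ≈ -6.4495.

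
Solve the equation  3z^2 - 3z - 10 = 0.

Discriminant: (-3)^2 - 4*3*(-10) = 129.
Quadratic formula: z = (3 +/- sqrt(129)) / 6.
So z = 1/2 + sqrt(129)/6 ~= 2.393 or z = 1/2 - sqrt(129)/6 ~= -1.393.

z = -1.393 or z = 2.393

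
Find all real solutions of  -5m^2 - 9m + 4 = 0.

m = -2.1689 or m = 0.3689

Discriminant: (-9)^2 - 4*(-5)*4 = 161.
Quadratic formula: m = (9 +/- sqrt(161)) / (-10).
So m = -sqrt(161)/10 - 9/10 ~= -2.1689 or m = -9/10 + sqrt(161)/10 ~= 0.3689.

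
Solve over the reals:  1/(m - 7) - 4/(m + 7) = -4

m = -5.9804 or m = 6.7304

Multiply both sides by (m - 7)(m + 7):
(m + 7) - 4(m - 7) = -4(m - 7)(m + 7).
Expand and collect terms: -4m² + 3m + 161 = 0.
By the quadratic formula, m = (-3 ± √2585) / -8, so m ≈ -5.9804 or m ≈ 6.7304.
Neither value makes a denominator zero (m ≠ 7, m ≠ -7), so both are valid.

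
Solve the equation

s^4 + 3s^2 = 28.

Let u = s^2. The equation becomes u^2 + 3u - 28 = 0.
Factor: (u - 4)(u + 7) = 0, so u = 4 or u = -7.
s^2 = 4 gives s = +/-2.
s^2 = -7 < 0 has no real solution.

s = -2 or s = 2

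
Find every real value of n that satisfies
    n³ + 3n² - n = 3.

Rearrange: n³ + 3n² - n - 3 = 0.
Possible rational roots are divisors of -3. Testing n = 1 gives 0, so (n - 1) is a factor.
Divide: n³ + 3n² - n - 3 = (n - 1)(n² + 4n + 3).
Factor the quadratic: n = -1 or n = -3.

n = -3 or n = -1 or n = 1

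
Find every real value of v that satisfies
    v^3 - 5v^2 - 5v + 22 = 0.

v = -2.1401 or v = 2 or v = 5.1401

Possible rational roots are divisors of 22. Testing v = 2 gives 0, so (v - 2) is a factor.
Divide: v^3 - 5v^2 - 5v + 22 = (v - 2)(v^2 - 3v - 11).
Apply the quadratic formula to v^2 - 3v - 11 = 0: v = (3 +/- sqrt(53))/2, i.e. v ~= 5.1401 or v ~= -2.1401.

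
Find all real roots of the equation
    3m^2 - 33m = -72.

m = 3 or m = 8

Bring every term to one side: 3m^2 - 33m + 72 = 0.
Factor: 3(m - 8)(m - 3) = 0.
So m = 8 or m = 3.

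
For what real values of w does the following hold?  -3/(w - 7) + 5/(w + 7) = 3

Multiply both sides by (w - 7)(w + 7):
-3(w + 7) + 5(w - 7) = 3(w - 7)(w + 7).
Expand and collect terms: 3w² - 2w - 91 = 0.
By the quadratic formula, w = (2 ± √1096) / 6, so w ≈ 5.851 or w ≈ -5.1843.
Neither value makes a denominator zero (w ≠ 7, w ≠ -7), so both are valid.

w = -5.1843 or w = 5.851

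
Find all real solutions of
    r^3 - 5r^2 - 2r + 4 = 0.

r = -1 or r = 0.7639 or r = 5.2361

Possible rational roots are divisors of 4. Testing r = -1 gives 0, so (r + 1) is a factor.
Divide: r^3 - 5r^2 - 2r + 4 = (r + 1)(r^2 - 6r + 4).
Apply the quadratic formula to r^2 - 6r + 4 = 0: r = (6 +/- sqrt(20))/2, i.e. r ~= 5.2361 or r ~= 0.7639.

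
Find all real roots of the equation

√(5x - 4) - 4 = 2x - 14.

x = 8

Isolate the radical: √(5x - 4) = 2x - 10.
Square both sides: 5x - 4 = (2x - 10)².
Expand and rearrange: 4x² - 45x + 104 = 0.
Solving gives x = 8 or x = 3.25.
Check each candidate in the original equation:
  x = 8: √(36) = 6, while 2x - 10 = 6 — valid.
  x = 3.25: √(12.25) = 3.5, while 2x - 10 = -3.5 — extraneous.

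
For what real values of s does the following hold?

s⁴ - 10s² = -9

s = -3 or s = -1 or s = 1 or s = 3

Let u = s². The equation becomes u² - 10u + 9 = 0.
Factor: (u - 1)(u - 9) = 0, so u = 1 or u = 9.
s² = 1 gives s = ±1.
s² = 9 gives s = ±3.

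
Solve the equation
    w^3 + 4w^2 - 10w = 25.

w = -5 or w = -1.7913 or w = 2.7913

Rearrange: w^3 + 4w^2 - 10w - 25 = 0.
Possible rational roots are divisors of -25. Testing w = -5 gives 0, so (w + 5) is a factor.
Divide: w^3 + 4w^2 - 10w - 25 = (w + 5)(w^2 - w - 5).
Apply the quadratic formula to w^2 - w - 5 = 0: w = (1 +/- sqrt(21))/2, i.e. w ~= 2.7913 or w ~= -1.7913.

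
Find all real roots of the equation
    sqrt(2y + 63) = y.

Square both sides: 2y + 63 = (y)^2.
Expand and rearrange: y^2 - 2y - 63 = 0.
Solving gives y = 9 or y = -7.
Check each candidate in the original equation:
  y = 9: sqrt(81) = 9, while y = 9 — valid.
  y = -7: sqrt(49) = 7, while y = -7 — extraneous.

y = 9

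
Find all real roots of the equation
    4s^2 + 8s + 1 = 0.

s = -1.866 or s = -0.134

Discriminant: (8)^2 - 4*4*1 = 48.
Quadratic formula: s = (-8 +/- sqrt(48)) / 8.
So s = -1 + sqrt(3)/2 ~= -0.134 or s = -1 - sqrt(3)/2 ~= -1.866.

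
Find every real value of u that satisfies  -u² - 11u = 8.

u = -10.217 or u = -0.783

Rearrange to standard form: -u² - 11u - 8 = 0.
Discriminant: (-11)² − 4·(-1)·(-8) = 89.
Quadratic formula: u = (11 ± √89) / (-2).
So u = -11/2 - √(89)/2 ≈ -10.217 or u = -11/2 + √(89)/2 ≈ -0.783.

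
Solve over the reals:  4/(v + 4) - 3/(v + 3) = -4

Multiply both sides by (v + 4)(v + 3):
4(v + 3) - 3(v + 4) = -4(v + 4)(v + 3).
Expand and collect terms: -4v² - 29v - 48 = 0.
By the quadratic formula, v = (29 ± √73) / -8, so v ≈ -4.693 or v ≈ -2.557.
Neither value makes a denominator zero (v ≠ -4, v ≠ -3), so both are valid.

v = -4.693 or v = -2.557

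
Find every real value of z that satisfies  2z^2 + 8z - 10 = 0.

Factor: 2(z - 1)(z + 5) = 0.
So z = 1 or z = -5.

z = -5 or z = 1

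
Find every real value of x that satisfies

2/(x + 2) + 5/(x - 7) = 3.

Multiply both sides by (x + 2)(x - 7):
2(x - 7) + 5(x + 2) = 3(x + 2)(x - 7).
Expand and collect terms: 3x² - 22x - 38 = 0.
By the quadratic formula, x = (22 ± √940) / 6, so x ≈ 8.7766 or x ≈ -1.4432.
Neither value makes a denominator zero (x ≠ -2, x ≠ 7), so both are valid.

x = -1.4432 or x = 8.7766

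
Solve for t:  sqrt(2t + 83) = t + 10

Square both sides: 2t + 83 = (t + 10)^2.
Expand and rearrange: t^2 + 18t + 17 = 0.
Solving gives t = -1 or t = -17.
Check each candidate in the original equation:
  t = -1: sqrt(81) = 9, while t + 10 = 9 — valid.
  t = -17: sqrt(49) = 7, while t + 10 = -7 — extraneous.

t = -1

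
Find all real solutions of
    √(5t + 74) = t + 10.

Square both sides: 5t + 74 = (t + 10)².
Expand and rearrange: t² + 15t + 26 = 0.
Solving gives t = -2 or t = -13.
Check each candidate in the original equation:
  t = -2: √(64) = 8, while t + 10 = 8 — valid.
  t = -13: √(9) = 3, while t + 10 = -3 — extraneous.

t = -2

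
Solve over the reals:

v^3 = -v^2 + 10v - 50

Rearrange: v^3 + v^2 - 10v + 50 = 0.
Possible rational roots are divisors of 50. Testing v = -5 gives 0, so (v + 5) is a factor.
Divide: v^3 + v^2 - 10v + 50 = (v + 5)(v^2 - 4v + 10).
The quadratic v^2 - 4v + 10 has discriminant -24 < 0, so no further real roots.

v = -5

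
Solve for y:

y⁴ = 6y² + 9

Let u = y². The equation becomes u² - 6u - 9 = 0.
By the quadratic formula, u = 3 + 3·√(2) or u = 3 - 3·√(2).
y² = 3 + 3·√(2) gives y = ±√(3 + 3·√(2)) ≈ ±2.6912.
y² = 3 - 3·√(2) < 0 has no real solution.

y = -2.6912 or y = 2.6912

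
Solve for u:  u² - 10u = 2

Rearrange to standard form: u² - 10u - 2 = 0.
Discriminant: (-10)² − 4·1·(-2) = 108.
Quadratic formula: u = (10 ± √108) / 2.
So u = 5 + 3·√(3) ≈ 10.1962 or u = 5 - 3·√(3) ≈ -0.1962.

u = -0.1962 or u = 10.1962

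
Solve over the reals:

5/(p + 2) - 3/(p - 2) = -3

p = -3.4065 or p = 2.7398

Multiply both sides by (p + 2)(p - 2):
5(p - 2) - 3(p + 2) = -3(p + 2)(p - 2).
Expand and collect terms: -3p² - 2p + 28 = 0.
By the quadratic formula, p = (2 ± √340) / -6, so p ≈ -3.4065 or p ≈ 2.7398.
Neither value makes a denominator zero (p ≠ -2, p ≠ 2), so both are valid.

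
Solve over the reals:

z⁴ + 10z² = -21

Let u = z². The equation becomes u² + 10u + 21 = 0.
Factor: (u + 7)(u + 3) = 0, so u = -7 or u = -3.
z² = -7 < 0 has no real solution.
z² = -3 < 0 has no real solution.

No real solutions.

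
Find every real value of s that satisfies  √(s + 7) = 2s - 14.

s = 9

Square both sides: s + 7 = (2s - 14)².
Expand and rearrange: 4s² - 57s + 189 = 0.
Solving gives s = 9 or s = 5.25.
Check each candidate in the original equation:
  s = 9: √(16) = 4, while 2s - 14 = 4 — valid.
  s = 5.25: √(12.25) = 3.5, while 2s - 14 = -3.5 — extraneous.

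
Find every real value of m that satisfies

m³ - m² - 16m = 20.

m = -2 or m = 5

Rearrange: m³ - m² - 16m - 20 = 0.
Possible rational roots are divisors of -20. Testing m = 5 gives 0, so (m - 5) is a factor.
Divide: m³ - m² - 16m - 20 = (m - 5)(m² + 4m + 4).
The quadratic has the repeated root m = -2.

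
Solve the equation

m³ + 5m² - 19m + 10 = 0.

Possible rational roots are divisors of 10. Testing m = 2 gives 0, so (m - 2) is a factor.
Divide: m³ + 5m² - 19m + 10 = (m - 2)(m² + 7m - 5).
Apply the quadratic formula to m² + 7m - 5 = 0: m = (-7 ± √69)/2, i.e. m ≈ 0.6533 or m ≈ -7.6533.

m = -7.6533 or m = 0.6533 or m = 2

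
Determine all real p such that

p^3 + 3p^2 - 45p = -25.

Rearrange: p^3 + 3p^2 - 45p + 25 = 0.
Possible rational roots are divisors of 25. Testing p = 5 gives 0, so (p - 5) is a factor.
Divide: p^3 + 3p^2 - 45p + 25 = (p - 5)(p^2 + 8p - 5).
Apply the quadratic formula to p^2 + 8p - 5 = 0: p = (-8 +/- sqrt(84))/2, i.e. p ~= 0.5826 or p ~= -8.5826.

p = -8.5826 or p = 0.5826 or p = 5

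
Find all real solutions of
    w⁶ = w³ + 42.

Let u = w³. The equation becomes u² - u - 42 = 0.
Factor: (u + 6)(u - 7) = 0, so u = -6 or u = 7.
w³ = -6 gives w = -∛(6) ≈ -1.8171.
w³ = 7 gives w = ∛(7) ≈ 1.9129.

w = -1.8171 or w = 1.9129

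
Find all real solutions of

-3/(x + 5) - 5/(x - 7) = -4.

Multiply both sides by (x + 5)(x - 7):
-3(x - 7) - 5(x + 5) = -4(x + 5)(x - 7).
Expand and collect terms: -4x² + 16x + 144 = 0.
By the quadratic formula, x = (-16 ± √2560) / -8, so x ≈ -4.3246 or x ≈ 8.3246.
Neither value makes a denominator zero (x ≠ -5, x ≠ 7), so both are valid.

x = -4.3246 or x = 8.3246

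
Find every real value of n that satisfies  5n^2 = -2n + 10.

n = -1.6283 or n = 1.2283

Rearrange to standard form: 5n^2 + 2n - 10 = 0.
Discriminant: (2)^2 - 4*5*(-10) = 204.
Quadratic formula: n = (-2 +/- sqrt(204)) / 10.
So n = -1/5 + sqrt(51)/5 ~= 1.2283 or n = -sqrt(51)/5 - 1/5 ~= -1.6283.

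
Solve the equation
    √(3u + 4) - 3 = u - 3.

u = 4

Isolate the radical: √(3u + 4) = u.
Square both sides: 3u + 4 = (u)².
Expand and rearrange: u² - 3u - 4 = 0.
Solving gives u = 4 or u = -1.
Check each candidate in the original equation:
  u = 4: √(16) = 4, while u = 4 — valid.
  u = -1: √(1) = 1, while u = -1 — extraneous.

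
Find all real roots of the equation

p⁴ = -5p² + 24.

p = -1.7321 or p = 1.7321

Let u = p². The equation becomes u² + 5u - 24 = 0.
Factor: (u - 3)(u + 8) = 0, so u = 3 or u = -8.
p² = 3 gives p = ±√(3) ≈ ±1.7321.
p² = -8 < 0 has no real solution.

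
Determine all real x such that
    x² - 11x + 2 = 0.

Discriminant: (-11)² − 4·1·2 = 113.
Quadratic formula: x = (11 ± √113) / 2.
So x = √(113)/2 + 11/2 ≈ 10.8151 or x = 11/2 - √(113)/2 ≈ 0.1849.

x = 0.1849 or x = 10.8151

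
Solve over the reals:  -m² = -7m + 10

m = 2 or m = 5

Bring every term to one side: -m² + 7m - 10 = 0.
Factor: -1(m - 5)(m - 2) = 0.
So m = 5 or m = 2.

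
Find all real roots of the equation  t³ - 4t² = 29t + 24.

Rearrange: t³ - 4t² - 29t - 24 = 0.
Possible rational roots are divisors of -24. Testing t = -3 gives 0, so (t + 3) is a factor.
Divide: t³ - 4t² - 29t - 24 = (t + 3)(t² - 7t - 8).
Factor the quadratic: t = 8 or t = -1.

t = -3 or t = -1 or t = 8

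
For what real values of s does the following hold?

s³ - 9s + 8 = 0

Possible rational roots are divisors of 8. Testing s = 1 gives 0, so (s - 1) is a factor.
Divide: s³ - 9s + 8 = (s - 1)(s² + s - 8).
Apply the quadratic formula to s² + s - 8 = 0: s = (-1 ± √33)/2, i.e. s ≈ 2.3723 or s ≈ -3.3723.

s = -3.3723 or s = 1 or s = 2.3723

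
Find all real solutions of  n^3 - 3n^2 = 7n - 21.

Rearrange: n^3 - 3n^2 - 7n + 21 = 0.
Possible rational roots are divisors of 21. Testing n = 3 gives 0, so (n - 3) is a factor.
Divide: n^3 - 3n^2 - 7n + 21 = (n - 3)(n^2 - 7).
Apply the quadratic formula to n^2 - 7 = 0: n = (0 +/- sqrt(28))/2, i.e. n ~= 2.6458 or n ~= -2.6458.

n = -2.6458 or n = 2.6458 or n = 3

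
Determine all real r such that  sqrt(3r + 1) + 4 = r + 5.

Isolate the radical: sqrt(3r + 1) = r + 1.
Square both sides: 3r + 1 = (r + 1)^2.
Expand and rearrange: r^2 - r = 0.
Solving gives r = 1 or r = 0.
Check each candidate in the original equation:
  r = 1: sqrt(4) = 2, while r + 1 = 2 — valid.
  r = 0: sqrt(1) = 1, while r + 1 = 1 — valid.

r = 0 or r = 1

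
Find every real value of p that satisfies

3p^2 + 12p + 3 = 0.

p = -3.7321 or p = -0.2679

Discriminant: (12)^2 - 4*3*3 = 108.
Quadratic formula: p = (-12 +/- sqrt(108)) / 6.
So p = -2 + sqrt(3) ~= -0.2679 or p = -2 - sqrt(3) ~= -3.7321.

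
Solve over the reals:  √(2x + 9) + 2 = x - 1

x = 8

Isolate the radical: √(2x + 9) = x - 3.
Square both sides: 2x + 9 = (x - 3)².
Expand and rearrange: x² - 8x = 0.
Solving gives x = 8 or x = 0.
Check each candidate in the original equation:
  x = 8: √(25) = 5, while x - 3 = 5 — valid.
  x = 0: √(9) = 3, while x - 3 = -3 — extraneous.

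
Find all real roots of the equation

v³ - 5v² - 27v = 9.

Rearrange: v³ - 5v² - 27v - 9 = 0.
Possible rational roots are divisors of -9. Testing v = -3 gives 0, so (v + 3) is a factor.
Divide: v³ - 5v² - 27v - 9 = (v + 3)(v² - 8v - 3).
Apply the quadratic formula to v² - 8v - 3 = 0: v = (8 ± √76)/2, i.e. v ≈ 8.3589 or v ≈ -0.3589.

v = -3 or v = -0.3589 or v = 8.3589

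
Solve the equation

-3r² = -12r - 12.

r = -0.8284 or r = 4.8284

Rearrange to standard form: -3r² + 12r + 12 = 0.
Discriminant: (12)² − 4·(-3)·12 = 288.
Quadratic formula: r = (-12 ± √288) / (-6).
So r = 2 - 2·√(2) ≈ -0.8284 or r = 2 + 2·√(2) ≈ 4.8284.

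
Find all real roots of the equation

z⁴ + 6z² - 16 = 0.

z = -1.4142 or z = 1.4142

Let u = z². The equation becomes u² + 6u - 16 = 0.
Factor: (u - 2)(u + 8) = 0, so u = 2 or u = -8.
z² = 2 gives z = ±√(2) ≈ ±1.4142.
z² = -8 < 0 has no real solution.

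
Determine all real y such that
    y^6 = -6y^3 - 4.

Let u = y^3. The equation becomes u^2 + 6u + 4 = 0.
By the quadratic formula, u = -3 + sqrt(5) or u = -3 - sqrt(5).
y^3 = -3 + sqrt(5) gives y = -(3 - sqrt(5))^(1/3) ~= -0.9142.
y^3 = -3 - sqrt(5) gives y = -(sqrt(5) + 3)^(1/3) ~= -1.7365.

y = -1.7365 or y = -0.9142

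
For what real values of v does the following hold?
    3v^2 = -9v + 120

v = -8 or v = 5

Bring every term to one side: 3v^2 + 9v - 120 = 0.
Factor: 3(v - 5)(v + 8) = 0.
So v = 5 or v = -8.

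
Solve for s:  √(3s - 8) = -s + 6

Square both sides: 3s - 8 = (-s + 6)².
Expand and rearrange: s² - 15s + 44 = 0.
Solving gives s = 11 or s = 4.
Check each candidate in the original equation:
  s = 11: √(25) = 5, while -s + 6 = -5 — extraneous.
  s = 4: √(4) = 2, while -s + 6 = 2 — valid.

s = 4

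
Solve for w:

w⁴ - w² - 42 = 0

w = -2.6458 or w = 2.6458

Let u = w². The equation becomes u² - u - 42 = 0.
Factor: (u - 7)(u + 6) = 0, so u = 7 or u = -6.
w² = 7 gives w = ±√(7) ≈ ±2.6458.
w² = -6 < 0 has no real solution.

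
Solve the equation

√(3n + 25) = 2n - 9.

Square both sides: 3n + 25 = (2n - 9)².
Expand and rearrange: 4n² - 39n + 56 = 0.
Solving gives n = 8 or n = 1.75.
Check each candidate in the original equation:
  n = 8: √(49) = 7, while 2n - 9 = 7 — valid.
  n = 1.75: √(30.25) = 5.5, while 2n - 9 = -5.5 — extraneous.

n = 8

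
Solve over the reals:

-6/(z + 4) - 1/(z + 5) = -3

Multiply both sides by (z + 4)(z + 5):
-6(z + 5) - (z + 4) = -3(z + 4)(z + 5).
Expand and collect terms: -3z² - 20z - 26 = 0.
By the quadratic formula, z = (20 ± √88) / -6, so z ≈ -4.8968 or z ≈ -1.7699.
Neither value makes a denominator zero (z ≠ -4, z ≠ -5), so both are valid.

z = -4.8968 or z = -1.7699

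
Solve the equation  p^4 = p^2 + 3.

Let u = p^2. The equation becomes u^2 - u - 3 = 0.
By the quadratic formula, u = 1/2 + sqrt(13)/2 or u = 1/2 - sqrt(13)/2.
p^2 = 1/2 + sqrt(13)/2 gives p = +/-sqrt(1/2 + sqrt(13)/2) ~= +/-1.5175.
p^2 = 1/2 - sqrt(13)/2 < 0 has no real solution.

p = -1.5175 or p = 1.5175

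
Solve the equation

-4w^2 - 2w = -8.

Rearrange to standard form: -4w^2 - 2w + 8 = 0.
Discriminant: (-2)^2 - 4*(-4)*8 = 132.
Quadratic formula: w = (2 +/- sqrt(132)) / (-8).
So w = -sqrt(33)/4 - 1/4 ~= -1.6861 or w = -1/4 + sqrt(33)/4 ~= 1.1861.

w = -1.6861 or w = 1.1861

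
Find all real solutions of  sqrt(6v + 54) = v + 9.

v = -9 or v = -3

Square both sides: 6v + 54 = (v + 9)^2.
Expand and rearrange: v^2 + 12v + 27 = 0.
Solving gives v = -3 or v = -9.
Check each candidate in the original equation:
  v = -3: sqrt(36) = 6, while v + 9 = 6 — valid.
  v = -9: sqrt(0) = 0, while v + 9 = 0 — valid.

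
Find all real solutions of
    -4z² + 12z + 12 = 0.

z = -0.7913 or z = 3.7913

Discriminant: (12)² − 4·(-4)·12 = 336.
Quadratic formula: z = (-12 ± √336) / (-8).
So z = 3/2 - √(21)/2 ≈ -0.7913 or z = 3/2 + √(21)/2 ≈ 3.7913.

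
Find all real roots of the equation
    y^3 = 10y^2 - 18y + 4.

y = 0.2583 or y = 2 or y = 7.7417

Rearrange: y^3 - 10y^2 + 18y - 4 = 0.
Possible rational roots are divisors of -4. Testing y = 2 gives 0, so (y - 2) is a factor.
Divide: y^3 - 10y^2 + 18y - 4 = (y - 2)(y^2 - 8y + 2).
Apply the quadratic formula to y^2 - 8y + 2 = 0: y = (8 +/- sqrt(56))/2, i.e. y ~= 7.7417 or y ~= 0.2583.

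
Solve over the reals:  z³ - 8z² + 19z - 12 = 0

z = 1 or z = 3 or z = 4

Possible rational roots are divisors of -12. Testing z = 3 gives 0, so (z - 3) is a factor.
Divide: z³ - 8z² + 19z - 12 = (z - 3)(z² - 5z + 4).
Factor the quadratic: z = 4 or z = 1.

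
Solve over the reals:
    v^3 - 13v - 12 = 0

Possible rational roots are divisors of -12. Testing v = 4 gives 0, so (v - 4) is a factor.
Divide: v^3 - 13v - 12 = (v - 4)(v^2 + 4v + 3).
Factor the quadratic: v = -1 or v = -3.

v = -3 or v = -1 or v = 4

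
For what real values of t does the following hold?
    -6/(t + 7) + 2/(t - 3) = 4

Multiply both sides by (t + 7)(t - 3):
-6(t - 3) + 2(t + 7) = 4(t + 7)(t - 3).
Expand and collect terms: 4t² + 20t - 116 = 0.
By the quadratic formula, t = (-20 ± √2256) / 8, so t ≈ 3.4372 or t ≈ -8.4372.
Neither value makes a denominator zero (t ≠ -7, t ≠ 3), so both are valid.

t = -8.4372 or t = 3.4372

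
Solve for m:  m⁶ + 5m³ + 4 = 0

m = -1.5874 or m = -1

Let u = m³. The equation becomes u² + 5u + 4 = 0.
Factor: (u + 4)(u + 1) = 0, so u = -4 or u = -1.
m³ = -4 gives m = -∛(4) ≈ -1.5874.
m³ = -1 gives m = -1.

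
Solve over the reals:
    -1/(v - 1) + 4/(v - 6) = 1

v = 0.4174 or v = 9.5826

Multiply both sides by (v - 1)(v - 6):
-(v - 6) + 4(v - 1) = (v - 1)(v - 6).
Expand and collect terms: v² - 10v + 4 = 0.
By the quadratic formula, v = (10 ± √84) / 2, so v ≈ 9.5826 or v ≈ 0.4174.
Neither value makes a denominator zero (v ≠ 1, v ≠ 6), so both are valid.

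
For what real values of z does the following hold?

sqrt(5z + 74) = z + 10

Square both sides: 5z + 74 = (z + 10)^2.
Expand and rearrange: z^2 + 15z + 26 = 0.
Solving gives z = -2 or z = -13.
Check each candidate in the original equation:
  z = -2: sqrt(64) = 8, while z + 10 = 8 — valid.
  z = -13: sqrt(9) = 3, while z + 10 = -3 — extraneous.

z = -2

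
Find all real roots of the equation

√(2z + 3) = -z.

z = -1

Square both sides: 2z + 3 = (-z)².
Expand and rearrange: z² - 2z - 3 = 0.
Solving gives z = 3 or z = -1.
Check each candidate in the original equation:
  z = 3: √(9) = 3, while -z = -3 — extraneous.
  z = -1: √(1) = 1, while -z = 1 — valid.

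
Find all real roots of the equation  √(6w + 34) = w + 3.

Square both sides: 6w + 34 = (w + 3)².
Expand and rearrange: w² - 25 = 0.
Solving gives w = 5 or w = -5.
Check each candidate in the original equation:
  w = 5: √(64) = 8, while w + 3 = 8 — valid.
  w = -5: √(4) = 2, while w + 3 = -2 — extraneous.

w = 5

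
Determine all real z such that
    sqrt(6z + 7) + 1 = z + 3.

z = -1 or z = 3

Isolate the radical: sqrt(6z + 7) = z + 2.
Square both sides: 6z + 7 = (z + 2)^2.
Expand and rearrange: z^2 - 2z - 3 = 0.
Solving gives z = 3 or z = -1.
Check each candidate in the original equation:
  z = 3: sqrt(25) = 5, while z + 2 = 5 — valid.
  z = -1: sqrt(1) = 1, while z + 2 = 1 — valid.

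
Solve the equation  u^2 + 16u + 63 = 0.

Factor: (u + 7)(u + 9) = 0.
So u = -7 or u = -9.

u = -9 or u = -7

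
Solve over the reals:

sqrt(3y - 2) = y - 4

y = 9

Square both sides: 3y - 2 = (y - 4)^2.
Expand and rearrange: y^2 - 11y + 18 = 0.
Solving gives y = 9 or y = 2.
Check each candidate in the original equation:
  y = 9: sqrt(25) = 5, while y - 4 = 5 — valid.
  y = 2: sqrt(4) = 2, while y - 4 = -2 — extraneous.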